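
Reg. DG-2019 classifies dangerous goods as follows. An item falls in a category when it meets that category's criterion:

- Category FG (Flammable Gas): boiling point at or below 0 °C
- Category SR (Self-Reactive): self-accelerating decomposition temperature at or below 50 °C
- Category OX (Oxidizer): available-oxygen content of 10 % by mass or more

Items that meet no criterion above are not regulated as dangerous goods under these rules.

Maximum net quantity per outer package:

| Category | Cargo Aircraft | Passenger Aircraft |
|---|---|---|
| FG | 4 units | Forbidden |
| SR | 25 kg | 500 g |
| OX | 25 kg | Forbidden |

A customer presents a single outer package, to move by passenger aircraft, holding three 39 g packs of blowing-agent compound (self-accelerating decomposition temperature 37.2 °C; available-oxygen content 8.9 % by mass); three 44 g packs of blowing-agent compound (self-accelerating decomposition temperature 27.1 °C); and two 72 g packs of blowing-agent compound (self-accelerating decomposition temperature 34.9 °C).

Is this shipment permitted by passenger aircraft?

Yes

The blowing-agent compound has self-accelerating decomposition temperature 37.2 °C, which is ≤ 50 °C, so it is Category SR (Self-Reactive).
With self-accelerating decomposition temperature 27.1 °C (≤ 50 °C), the blowing-agent compound falls in Category SR.
Self-accelerating decomposition temperature 34.9 °C meets the Category SR criterion (Self-Reactive), so the blowing-agent compound is Category SR.
Category SR net quantity: (three 39 g packs = 117 g) + (three 44 g packs = 132 g) + (two 72 g packs = 144 g) = 393 g.
393 g is within the passenger aircraft limit of 500 g for Category SR.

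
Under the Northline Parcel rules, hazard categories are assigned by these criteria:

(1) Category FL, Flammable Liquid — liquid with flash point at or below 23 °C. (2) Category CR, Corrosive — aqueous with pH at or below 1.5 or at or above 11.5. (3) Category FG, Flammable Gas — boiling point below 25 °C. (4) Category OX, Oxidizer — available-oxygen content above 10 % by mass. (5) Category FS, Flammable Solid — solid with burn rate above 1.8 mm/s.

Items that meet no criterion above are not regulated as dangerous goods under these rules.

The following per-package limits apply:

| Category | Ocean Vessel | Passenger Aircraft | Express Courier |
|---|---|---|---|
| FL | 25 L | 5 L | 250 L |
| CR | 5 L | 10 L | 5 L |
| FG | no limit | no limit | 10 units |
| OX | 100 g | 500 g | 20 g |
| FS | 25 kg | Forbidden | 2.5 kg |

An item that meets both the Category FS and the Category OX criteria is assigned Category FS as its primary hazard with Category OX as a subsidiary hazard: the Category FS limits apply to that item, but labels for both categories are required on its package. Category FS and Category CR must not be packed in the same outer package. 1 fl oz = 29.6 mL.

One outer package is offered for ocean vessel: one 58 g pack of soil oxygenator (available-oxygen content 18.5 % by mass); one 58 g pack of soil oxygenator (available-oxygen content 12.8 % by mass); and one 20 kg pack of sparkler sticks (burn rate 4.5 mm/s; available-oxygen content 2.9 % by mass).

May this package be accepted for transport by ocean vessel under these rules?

No

The soil oxygenator has available-oxygen content 18.5 % by mass, which is > 10 % by mass, so it is Category OX (Oxidizer).
Available-oxygen content 12.8 % by mass meets the Category OX criterion (Oxidizer), so the soil oxygenator is Category OX.
With burn rate 4.5 mm/s (> 1.8 mm/s), the sparkler sticks fall in Category FS.
Category OX net quantity: 58 g + 58 g = 116 g.
116 g > 100 g (ocean vessel limit, Category OX) — over the limit.
Category FS quantity: 20 kg.
20 kg is within the ocean vessel limit of 25 kg for Category FS.
The segregation rule (Category FS with Category CR) does not apply to Category OX with Category FS.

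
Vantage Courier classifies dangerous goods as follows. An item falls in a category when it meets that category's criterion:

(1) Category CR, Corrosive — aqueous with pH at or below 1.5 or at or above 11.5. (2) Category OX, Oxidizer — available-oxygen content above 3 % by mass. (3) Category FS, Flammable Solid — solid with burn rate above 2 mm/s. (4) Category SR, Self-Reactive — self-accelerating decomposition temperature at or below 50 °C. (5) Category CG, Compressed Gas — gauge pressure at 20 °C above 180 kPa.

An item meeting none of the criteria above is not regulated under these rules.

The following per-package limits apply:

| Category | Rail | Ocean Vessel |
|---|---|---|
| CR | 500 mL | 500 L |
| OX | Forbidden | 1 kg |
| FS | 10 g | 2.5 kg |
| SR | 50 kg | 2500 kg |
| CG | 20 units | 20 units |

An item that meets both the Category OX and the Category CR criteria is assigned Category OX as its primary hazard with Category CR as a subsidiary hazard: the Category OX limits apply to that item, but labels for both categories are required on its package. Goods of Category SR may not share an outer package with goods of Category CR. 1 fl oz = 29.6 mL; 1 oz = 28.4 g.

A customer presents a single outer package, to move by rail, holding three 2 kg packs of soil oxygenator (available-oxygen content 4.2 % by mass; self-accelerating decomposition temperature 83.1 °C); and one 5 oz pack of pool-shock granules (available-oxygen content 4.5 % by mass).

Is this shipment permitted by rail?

The soil oxygenator has available-oxygen content 4.2 % by mass, which is > 3 % by mass, so it is Category OX (Oxidizer).
Available-oxygen content 4.5 % by mass meets the Category OX criterion (Oxidizer), so the pool-shock granules are Category OX.
Total Category OX: (three 2 kg packs = 6 kg) + (one 5 oz pack = 142 g) = 6.142 kg.
By rail, Category OX is Forbidden regardless of quantity.

No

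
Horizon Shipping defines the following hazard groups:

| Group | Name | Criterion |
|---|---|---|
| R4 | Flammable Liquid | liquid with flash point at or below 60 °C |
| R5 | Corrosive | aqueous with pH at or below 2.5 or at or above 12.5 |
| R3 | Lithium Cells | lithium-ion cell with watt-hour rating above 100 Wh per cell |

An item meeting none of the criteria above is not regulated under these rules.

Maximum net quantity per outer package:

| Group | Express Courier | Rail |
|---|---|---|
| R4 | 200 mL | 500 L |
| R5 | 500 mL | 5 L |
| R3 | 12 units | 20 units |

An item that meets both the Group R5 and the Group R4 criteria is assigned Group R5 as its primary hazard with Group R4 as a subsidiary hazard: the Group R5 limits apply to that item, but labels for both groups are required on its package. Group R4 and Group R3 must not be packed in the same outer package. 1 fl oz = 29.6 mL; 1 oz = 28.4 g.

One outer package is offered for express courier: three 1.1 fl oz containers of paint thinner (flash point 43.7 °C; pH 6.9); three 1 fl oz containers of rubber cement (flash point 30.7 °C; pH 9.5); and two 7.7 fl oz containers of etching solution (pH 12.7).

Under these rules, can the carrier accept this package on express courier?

With flash point 43.7 °C (≤ 60 °C), the paint thinner falls in Group R4.
The rubber cement has flash point 30.7 °C, which is ≤ 60 °C, so it is Group R4 (Flammable Liquid).
Etching solution: pH 12.7 ≥ 12.5 → Group R5 (Corrosive).
Group R4 net quantity: (three 1.1 fl oz containers = 97.68 mL) + (three 1 fl oz containers = 88.8 mL) = 186.48 mL.
186.48 mL ≤ 200 mL (express courier limit, Group R4) — within limit.
Group R5 quantity: two 7.7 fl oz containers = 455.84 mL.
That is within the Group R5 express courier limit of 500 mL.
The segregation rule (Group R4 with Group R3) does not apply to Group R4 with Group R5.
Every hazard group is within its express courier limit and no segregation rule is violated.

Yes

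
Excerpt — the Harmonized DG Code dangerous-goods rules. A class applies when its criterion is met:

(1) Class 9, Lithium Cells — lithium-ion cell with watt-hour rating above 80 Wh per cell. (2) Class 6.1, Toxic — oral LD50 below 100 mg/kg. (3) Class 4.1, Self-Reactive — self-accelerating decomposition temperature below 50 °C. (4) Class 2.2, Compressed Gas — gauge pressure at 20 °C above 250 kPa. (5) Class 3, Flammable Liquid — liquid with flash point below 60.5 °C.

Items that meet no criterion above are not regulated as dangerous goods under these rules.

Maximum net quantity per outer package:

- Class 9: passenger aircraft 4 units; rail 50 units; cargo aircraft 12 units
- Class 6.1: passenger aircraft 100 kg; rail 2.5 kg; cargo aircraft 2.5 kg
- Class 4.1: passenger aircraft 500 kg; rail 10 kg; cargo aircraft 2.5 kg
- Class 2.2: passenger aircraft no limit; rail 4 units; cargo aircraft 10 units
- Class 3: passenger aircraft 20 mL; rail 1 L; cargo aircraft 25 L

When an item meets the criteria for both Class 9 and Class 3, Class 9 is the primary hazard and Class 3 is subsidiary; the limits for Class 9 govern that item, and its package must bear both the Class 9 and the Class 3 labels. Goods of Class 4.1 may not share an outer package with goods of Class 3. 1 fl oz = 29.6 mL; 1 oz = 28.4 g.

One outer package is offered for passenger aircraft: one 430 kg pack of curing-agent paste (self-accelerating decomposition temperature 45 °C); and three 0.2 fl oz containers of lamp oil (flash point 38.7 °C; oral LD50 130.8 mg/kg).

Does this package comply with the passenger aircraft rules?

Curing-agent paste: self-accelerating decomposition temperature 45 °C < 50 °C → Class 4.1 (Self-Reactive).
With flash point 38.7 °C (< 60.5 °C), the lamp oil falls in Class 3.
Class 4.1 quantity: 430 kg.
That is within the Class 4.1 passenger aircraft limit of 500 kg.
Class 3 quantity: three 0.2 fl oz containers = 17.76 mL.
That is within the Class 3 passenger aircraft limit of 20 mL.
Class 4.1 and Class 3 may not share an outer package.

No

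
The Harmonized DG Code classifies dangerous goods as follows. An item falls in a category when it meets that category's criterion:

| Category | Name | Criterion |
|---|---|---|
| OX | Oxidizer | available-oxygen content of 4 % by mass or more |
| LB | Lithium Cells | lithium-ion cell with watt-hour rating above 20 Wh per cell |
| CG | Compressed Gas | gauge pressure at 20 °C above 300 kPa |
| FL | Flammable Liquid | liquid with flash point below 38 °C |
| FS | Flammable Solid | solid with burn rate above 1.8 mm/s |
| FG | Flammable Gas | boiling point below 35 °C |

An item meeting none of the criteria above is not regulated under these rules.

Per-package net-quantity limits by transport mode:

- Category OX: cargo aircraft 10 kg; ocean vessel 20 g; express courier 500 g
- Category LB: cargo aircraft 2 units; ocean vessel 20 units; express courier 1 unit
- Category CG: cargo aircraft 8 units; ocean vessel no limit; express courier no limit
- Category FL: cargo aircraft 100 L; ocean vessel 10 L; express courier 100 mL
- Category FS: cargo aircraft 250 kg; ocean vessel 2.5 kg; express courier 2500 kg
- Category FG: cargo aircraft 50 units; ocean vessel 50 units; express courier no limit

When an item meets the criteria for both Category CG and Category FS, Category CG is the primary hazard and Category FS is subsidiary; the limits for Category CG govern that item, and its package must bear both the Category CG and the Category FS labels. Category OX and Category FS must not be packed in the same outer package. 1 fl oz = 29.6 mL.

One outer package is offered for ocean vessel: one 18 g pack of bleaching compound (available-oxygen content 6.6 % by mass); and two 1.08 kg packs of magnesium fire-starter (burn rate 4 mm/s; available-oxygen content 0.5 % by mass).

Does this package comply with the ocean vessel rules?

No

The bleaching compound has available-oxygen content 6.6 % by mass, which is ≥ 4 % by mass, so it is Category OX (Oxidizer).
Burn rate 4 mm/s meets the Category FS criterion (Flammable Solid), so the magnesium fire-starter is Category FS.
Category OX quantity: 18 g.
That is within the Category OX ocean vessel limit of 20 g.
Category FS quantity: two 1.08 kg packs = 2.16 kg.
2.16 kg is within the ocean vessel limit of 2.5 kg for Category FS.
Category OX and Category FS may not share an outer package.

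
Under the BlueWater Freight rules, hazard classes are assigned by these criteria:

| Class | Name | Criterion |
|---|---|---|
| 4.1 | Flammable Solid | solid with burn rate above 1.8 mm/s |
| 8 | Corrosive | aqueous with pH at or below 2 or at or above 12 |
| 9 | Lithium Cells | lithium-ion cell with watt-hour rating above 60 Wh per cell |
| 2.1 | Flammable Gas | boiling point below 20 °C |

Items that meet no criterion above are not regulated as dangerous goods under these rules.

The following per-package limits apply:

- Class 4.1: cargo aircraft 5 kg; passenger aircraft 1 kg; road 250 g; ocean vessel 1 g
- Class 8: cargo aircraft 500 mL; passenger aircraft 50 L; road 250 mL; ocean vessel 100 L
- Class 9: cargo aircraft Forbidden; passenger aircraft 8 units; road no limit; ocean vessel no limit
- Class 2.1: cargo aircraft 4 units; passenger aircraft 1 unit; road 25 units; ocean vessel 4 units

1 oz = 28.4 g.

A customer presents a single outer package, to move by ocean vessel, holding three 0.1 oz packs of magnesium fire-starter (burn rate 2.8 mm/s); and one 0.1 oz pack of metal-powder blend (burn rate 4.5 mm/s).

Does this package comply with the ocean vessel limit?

No

With burn rate 2.8 mm/s (> 1.8 mm/s), the magnesium fire-starter falls in Class 4.1.
With burn rate 4.5 mm/s (> 1.8 mm/s), the metal-powder blend falls in Class 4.1.
Total Class 4.1: (three 0.1 oz packs = 8.52 g) + (one 0.1 oz pack = 2.84 g) = 11.36 g.
That exceeds the Class 4.1 ocean vessel limit of 1 g.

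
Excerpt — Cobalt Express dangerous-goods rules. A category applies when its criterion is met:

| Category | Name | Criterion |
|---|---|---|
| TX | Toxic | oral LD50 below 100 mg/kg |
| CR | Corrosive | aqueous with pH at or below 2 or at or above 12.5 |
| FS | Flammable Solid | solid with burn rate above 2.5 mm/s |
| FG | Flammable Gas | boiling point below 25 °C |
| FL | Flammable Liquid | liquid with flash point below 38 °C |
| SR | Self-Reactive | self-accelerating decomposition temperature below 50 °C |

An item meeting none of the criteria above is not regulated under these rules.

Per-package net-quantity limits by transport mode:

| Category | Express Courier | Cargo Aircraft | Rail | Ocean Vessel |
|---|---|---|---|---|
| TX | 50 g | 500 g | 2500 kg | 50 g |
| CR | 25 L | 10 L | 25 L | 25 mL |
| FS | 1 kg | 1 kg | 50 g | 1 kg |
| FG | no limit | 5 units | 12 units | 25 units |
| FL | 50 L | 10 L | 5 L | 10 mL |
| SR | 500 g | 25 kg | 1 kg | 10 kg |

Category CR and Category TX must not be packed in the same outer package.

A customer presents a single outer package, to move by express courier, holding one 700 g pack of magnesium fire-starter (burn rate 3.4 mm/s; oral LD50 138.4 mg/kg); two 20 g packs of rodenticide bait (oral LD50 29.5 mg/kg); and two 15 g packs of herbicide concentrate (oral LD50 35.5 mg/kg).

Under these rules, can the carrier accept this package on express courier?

No

Burn rate 3.4 mm/s meets the Category FS criterion (Flammable Solid), so the magnesium fire-starter is Category FS.
The rodenticide bait has oral LD50 29.5 mg/kg, which is < 100 mg/kg, so it is Category TX (Toxic).
Oral LD50 35.5 mg/kg meets the Category TX criterion (Toxic), so the herbicide concentrate is Category TX.
Total Category TX: (two 20 g packs = 40 g) + (two 15 g packs = 30 g) = 70 g.
70 g > 50 g (express courier limit, Category TX) — over the limit.
Category FS quantity: 700 g.
700 g ≤ 1 kg (express courier limit, Category FS) — within limit.
The segregation rule (Category CR with Category TX) does not apply to Category TX with Category FS.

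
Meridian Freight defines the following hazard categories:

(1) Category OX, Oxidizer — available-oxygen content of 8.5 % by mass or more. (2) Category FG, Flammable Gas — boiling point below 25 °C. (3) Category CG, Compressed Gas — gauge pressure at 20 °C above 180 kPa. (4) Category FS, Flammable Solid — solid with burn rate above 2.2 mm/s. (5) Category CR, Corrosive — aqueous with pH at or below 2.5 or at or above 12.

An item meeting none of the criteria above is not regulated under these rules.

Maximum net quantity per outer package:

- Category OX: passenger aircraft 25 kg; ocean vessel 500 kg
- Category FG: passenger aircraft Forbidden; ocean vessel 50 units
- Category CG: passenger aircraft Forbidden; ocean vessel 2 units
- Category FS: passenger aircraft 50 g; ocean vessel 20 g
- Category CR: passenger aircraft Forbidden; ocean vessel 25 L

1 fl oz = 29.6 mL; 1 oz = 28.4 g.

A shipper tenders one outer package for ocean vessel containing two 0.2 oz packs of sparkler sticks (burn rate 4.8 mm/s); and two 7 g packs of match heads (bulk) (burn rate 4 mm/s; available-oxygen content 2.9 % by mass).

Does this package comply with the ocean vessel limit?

With burn rate 4.8 mm/s (> 2.2 mm/s), the sparkler sticks fall in Category FS.
The match heads (bulk) have burn rate 4 mm/s, which is > 2.2 mm/s, so they are Category FS (Flammable Solid).
Category FS net quantity: (two 0.2 oz packs = 11.36 g) + (two 7 g packs = 14 g) = 25.36 g.
25.36 g exceeds the ocean vessel limit of 20 g for Category FS.

No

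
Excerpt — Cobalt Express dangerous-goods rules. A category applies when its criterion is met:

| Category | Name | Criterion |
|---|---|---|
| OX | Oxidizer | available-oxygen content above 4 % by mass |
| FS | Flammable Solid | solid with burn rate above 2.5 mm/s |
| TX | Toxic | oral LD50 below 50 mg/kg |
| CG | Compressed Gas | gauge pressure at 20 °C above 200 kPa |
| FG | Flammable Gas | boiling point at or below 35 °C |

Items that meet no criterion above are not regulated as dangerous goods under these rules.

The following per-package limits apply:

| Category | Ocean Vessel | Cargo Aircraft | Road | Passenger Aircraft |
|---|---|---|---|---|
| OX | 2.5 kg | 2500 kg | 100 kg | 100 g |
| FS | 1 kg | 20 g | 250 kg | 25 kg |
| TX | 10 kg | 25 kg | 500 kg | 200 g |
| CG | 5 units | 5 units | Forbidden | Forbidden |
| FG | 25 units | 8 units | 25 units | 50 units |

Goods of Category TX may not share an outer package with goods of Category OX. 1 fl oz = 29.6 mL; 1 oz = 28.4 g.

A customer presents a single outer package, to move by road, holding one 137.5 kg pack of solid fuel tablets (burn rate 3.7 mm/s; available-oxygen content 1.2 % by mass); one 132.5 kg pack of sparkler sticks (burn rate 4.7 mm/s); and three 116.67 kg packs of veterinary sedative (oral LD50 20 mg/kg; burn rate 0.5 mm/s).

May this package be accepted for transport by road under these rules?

No

Burn rate 3.7 mm/s meets the Category FS criterion (Flammable Solid), so the solid fuel tablets are Category FS.
With burn rate 4.7 mm/s (> 2.5 mm/s), the sparkler sticks fall in Category FS.
With oral LD50 20 mg/kg (< 50 mg/kg), the veterinary sedative falls in Category TX.
Total Category FS: 137.5 kg + 132.5 kg = 270 kg.
270 kg > 250 kg (road limit, Category FS) — over the limit.
Category TX quantity: three 116.67 kg packs = 350.01 kg.
350.01 kg is within the road limit of 500 kg for Category TX.
The segregation rule (Category TX with Category OX) does not apply to Category FS with Category TX.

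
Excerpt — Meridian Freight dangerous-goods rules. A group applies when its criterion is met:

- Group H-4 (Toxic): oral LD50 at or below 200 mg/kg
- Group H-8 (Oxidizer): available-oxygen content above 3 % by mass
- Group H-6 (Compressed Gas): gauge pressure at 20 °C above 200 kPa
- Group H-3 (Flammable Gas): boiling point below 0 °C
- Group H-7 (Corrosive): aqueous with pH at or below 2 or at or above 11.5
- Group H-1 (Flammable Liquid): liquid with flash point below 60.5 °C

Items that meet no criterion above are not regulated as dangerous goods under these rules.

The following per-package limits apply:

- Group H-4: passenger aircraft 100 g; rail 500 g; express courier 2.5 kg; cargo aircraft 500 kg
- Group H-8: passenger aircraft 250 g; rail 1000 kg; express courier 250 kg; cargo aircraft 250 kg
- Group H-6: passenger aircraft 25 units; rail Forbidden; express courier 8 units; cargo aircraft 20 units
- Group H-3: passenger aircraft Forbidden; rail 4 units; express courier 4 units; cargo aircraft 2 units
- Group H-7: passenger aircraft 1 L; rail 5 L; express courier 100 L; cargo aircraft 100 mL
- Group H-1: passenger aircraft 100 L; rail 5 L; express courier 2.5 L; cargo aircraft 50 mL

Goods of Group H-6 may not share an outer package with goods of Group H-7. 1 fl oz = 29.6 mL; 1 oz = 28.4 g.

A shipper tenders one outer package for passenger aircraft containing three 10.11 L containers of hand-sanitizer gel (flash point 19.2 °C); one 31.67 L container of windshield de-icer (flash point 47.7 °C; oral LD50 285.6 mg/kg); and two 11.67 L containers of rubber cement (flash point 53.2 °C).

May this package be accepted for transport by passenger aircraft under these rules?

Yes

With flash point 19.2 °C (< 60.5 °C), the hand-sanitizer gel falls in Group H-1.
The windshield de-icer has flash point 47.7 °C, which is < 60.5 °C, so it is Group H-1 (Flammable Liquid).
The rubber cement has flash point 53.2 °C, which is < 60.5 °C, so it is Group H-1 (Flammable Liquid).
Total Group H-1: (three 10.11 L containers = 30.33 L) + 31.67 L + (two 11.67 L containers = 23.34 L) = 85.34 L.
85.34 L is within the passenger aircraft limit of 100 L for Group H-1.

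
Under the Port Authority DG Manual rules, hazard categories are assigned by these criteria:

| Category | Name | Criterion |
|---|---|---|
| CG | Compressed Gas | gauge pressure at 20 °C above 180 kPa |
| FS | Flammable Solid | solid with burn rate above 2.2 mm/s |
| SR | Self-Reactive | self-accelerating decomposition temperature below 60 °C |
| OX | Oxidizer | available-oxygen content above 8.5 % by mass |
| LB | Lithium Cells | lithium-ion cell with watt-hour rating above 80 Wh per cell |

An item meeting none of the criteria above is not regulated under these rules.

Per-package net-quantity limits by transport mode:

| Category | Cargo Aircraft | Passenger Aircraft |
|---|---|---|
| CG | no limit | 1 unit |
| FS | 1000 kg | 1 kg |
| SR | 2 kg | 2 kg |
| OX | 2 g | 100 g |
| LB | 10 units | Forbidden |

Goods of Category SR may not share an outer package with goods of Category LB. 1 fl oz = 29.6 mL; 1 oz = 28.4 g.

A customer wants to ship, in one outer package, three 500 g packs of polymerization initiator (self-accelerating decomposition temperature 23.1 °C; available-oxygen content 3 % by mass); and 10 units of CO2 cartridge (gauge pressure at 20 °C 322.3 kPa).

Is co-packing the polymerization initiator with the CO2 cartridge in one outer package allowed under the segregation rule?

Polymerization initiator: self-accelerating decomposition temperature 23.1 °C < 60 °C → Category SR (Self-Reactive).
Gauge pressure at 20 °C 322.3 kPa meets the Category CG criterion (Compressed Gas), so the CO2 cartridge is Category CG.
No segregation rule bars Category SR with Category CG.

Yes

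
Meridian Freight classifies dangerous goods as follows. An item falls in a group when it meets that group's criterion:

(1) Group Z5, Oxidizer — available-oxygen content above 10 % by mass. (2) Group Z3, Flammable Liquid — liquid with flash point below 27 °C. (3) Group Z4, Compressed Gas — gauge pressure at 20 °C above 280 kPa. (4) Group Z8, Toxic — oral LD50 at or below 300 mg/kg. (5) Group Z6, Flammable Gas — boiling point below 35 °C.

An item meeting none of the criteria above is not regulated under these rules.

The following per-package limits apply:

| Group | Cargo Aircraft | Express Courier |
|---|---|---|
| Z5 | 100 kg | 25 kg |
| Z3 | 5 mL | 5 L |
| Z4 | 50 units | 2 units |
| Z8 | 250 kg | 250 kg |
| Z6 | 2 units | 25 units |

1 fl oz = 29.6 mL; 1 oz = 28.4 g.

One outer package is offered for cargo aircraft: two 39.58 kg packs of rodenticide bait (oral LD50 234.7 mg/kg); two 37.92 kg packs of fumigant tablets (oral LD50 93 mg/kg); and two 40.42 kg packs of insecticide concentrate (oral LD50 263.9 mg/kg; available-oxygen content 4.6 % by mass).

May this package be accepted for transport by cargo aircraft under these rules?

Yes

Oral LD50 234.7 mg/kg meets the Group Z8 criterion (Toxic), so the rodenticide bait is Group Z8.
Fumigant tablets: oral LD50 93 mg/kg ≤ 300 mg/kg → Group Z8 (Toxic).
Insecticide concentrate: oral LD50 263.9 mg/kg ≤ 300 mg/kg → Group Z8 (Toxic).
Total Group Z8: (two 39.58 kg packs = 79.16 kg) + (two 37.92 kg packs = 75.84 kg) + (two 40.42 kg packs = 80.84 kg) = 235.84 kg.
235.84 kg is within the cargo aircraft limit of 250 kg for Group Z8.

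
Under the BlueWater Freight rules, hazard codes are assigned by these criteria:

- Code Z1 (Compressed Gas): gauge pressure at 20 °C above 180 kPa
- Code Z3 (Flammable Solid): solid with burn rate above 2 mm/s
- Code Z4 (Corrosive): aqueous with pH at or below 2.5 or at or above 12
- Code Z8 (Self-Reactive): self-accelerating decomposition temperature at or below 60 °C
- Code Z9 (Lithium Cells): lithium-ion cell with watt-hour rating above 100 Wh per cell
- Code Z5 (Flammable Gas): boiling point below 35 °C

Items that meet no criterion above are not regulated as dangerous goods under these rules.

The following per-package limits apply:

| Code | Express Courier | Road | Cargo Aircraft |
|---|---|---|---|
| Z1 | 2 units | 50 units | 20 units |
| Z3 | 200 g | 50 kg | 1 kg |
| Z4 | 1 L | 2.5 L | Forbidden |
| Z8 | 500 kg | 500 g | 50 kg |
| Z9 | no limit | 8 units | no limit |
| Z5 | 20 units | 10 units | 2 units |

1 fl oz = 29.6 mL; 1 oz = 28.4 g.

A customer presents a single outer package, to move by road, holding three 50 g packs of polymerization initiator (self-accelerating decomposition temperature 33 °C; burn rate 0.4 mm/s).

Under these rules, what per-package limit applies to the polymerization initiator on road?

500 g

The polymerization initiator has self-accelerating decomposition temperature 33 °C, which is ≤ 60 °C, so it is Code Z8 (Self-Reactive).
The road limit for Code Z8 is 500 g.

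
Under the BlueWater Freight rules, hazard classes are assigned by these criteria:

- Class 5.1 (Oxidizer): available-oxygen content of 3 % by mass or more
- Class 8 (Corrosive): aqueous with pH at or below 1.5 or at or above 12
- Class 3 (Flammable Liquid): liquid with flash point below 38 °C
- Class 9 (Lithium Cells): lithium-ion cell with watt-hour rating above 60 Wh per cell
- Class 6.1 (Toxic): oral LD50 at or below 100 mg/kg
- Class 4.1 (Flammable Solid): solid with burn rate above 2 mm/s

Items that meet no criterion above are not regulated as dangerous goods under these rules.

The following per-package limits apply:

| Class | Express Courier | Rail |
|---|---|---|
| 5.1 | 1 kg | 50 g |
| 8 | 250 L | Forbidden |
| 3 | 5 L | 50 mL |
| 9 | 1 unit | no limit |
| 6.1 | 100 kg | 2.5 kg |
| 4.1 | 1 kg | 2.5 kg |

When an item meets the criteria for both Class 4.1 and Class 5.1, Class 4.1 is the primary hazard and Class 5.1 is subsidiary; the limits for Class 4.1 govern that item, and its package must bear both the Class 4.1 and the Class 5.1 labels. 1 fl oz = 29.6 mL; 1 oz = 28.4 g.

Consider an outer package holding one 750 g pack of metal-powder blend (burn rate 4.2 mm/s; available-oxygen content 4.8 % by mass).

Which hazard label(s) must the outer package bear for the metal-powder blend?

Class 4.1 and 5.1

Metal-powder blend: burn rate 4.2 mm/s > 2 mm/s → Class 4.1 (Flammable Solid).
The metal-powder blend has available-oxygen content 4.8 % by mass, which is ≥ 3 % by mass, so it is Class 5.1 (Oxidizer).
By the precedence rule Class 4.1 is primary and Class 5.1 is subsidiary, and that rule requires both labels on the package.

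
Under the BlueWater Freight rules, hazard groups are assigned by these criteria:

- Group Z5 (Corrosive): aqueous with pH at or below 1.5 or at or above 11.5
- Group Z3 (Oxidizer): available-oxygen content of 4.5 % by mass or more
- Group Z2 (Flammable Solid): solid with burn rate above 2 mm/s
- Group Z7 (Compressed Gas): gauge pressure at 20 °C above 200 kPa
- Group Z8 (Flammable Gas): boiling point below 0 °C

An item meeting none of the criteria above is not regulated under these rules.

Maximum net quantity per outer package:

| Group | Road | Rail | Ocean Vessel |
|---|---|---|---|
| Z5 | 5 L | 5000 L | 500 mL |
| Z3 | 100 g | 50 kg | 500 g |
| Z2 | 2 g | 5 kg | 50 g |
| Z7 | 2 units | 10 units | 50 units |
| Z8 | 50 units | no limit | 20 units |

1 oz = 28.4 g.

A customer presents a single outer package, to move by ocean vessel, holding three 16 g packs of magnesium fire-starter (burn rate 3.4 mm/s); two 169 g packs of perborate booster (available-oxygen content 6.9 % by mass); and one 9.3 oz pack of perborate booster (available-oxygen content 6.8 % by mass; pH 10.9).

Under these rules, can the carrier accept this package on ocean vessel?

No

Burn rate 3.4 mm/s meets the Group Z2 criterion (Flammable Solid), so the magnesium fire-starter is Group Z2.
The perborate booster has available-oxygen content 6.9 % by mass, which is ≥ 4.5 % by mass, so it is Group Z3 (Oxidizer).
The perborate booster has available-oxygen content 6.8 % by mass, which is ≥ 4.5 % by mass, so it is Group Z3 (Oxidizer).
Total Group Z3: (two 169 g packs = 338 g) + (one 9.3 oz pack = 264.12 g) = 602.12 g.
That exceeds the Group Z3 ocean vessel limit of 500 g.
Group Z2 quantity: three 16 g packs = 48 g.
48 g ≤ 50 g (ocean vessel limit, Group Z2) — within limit.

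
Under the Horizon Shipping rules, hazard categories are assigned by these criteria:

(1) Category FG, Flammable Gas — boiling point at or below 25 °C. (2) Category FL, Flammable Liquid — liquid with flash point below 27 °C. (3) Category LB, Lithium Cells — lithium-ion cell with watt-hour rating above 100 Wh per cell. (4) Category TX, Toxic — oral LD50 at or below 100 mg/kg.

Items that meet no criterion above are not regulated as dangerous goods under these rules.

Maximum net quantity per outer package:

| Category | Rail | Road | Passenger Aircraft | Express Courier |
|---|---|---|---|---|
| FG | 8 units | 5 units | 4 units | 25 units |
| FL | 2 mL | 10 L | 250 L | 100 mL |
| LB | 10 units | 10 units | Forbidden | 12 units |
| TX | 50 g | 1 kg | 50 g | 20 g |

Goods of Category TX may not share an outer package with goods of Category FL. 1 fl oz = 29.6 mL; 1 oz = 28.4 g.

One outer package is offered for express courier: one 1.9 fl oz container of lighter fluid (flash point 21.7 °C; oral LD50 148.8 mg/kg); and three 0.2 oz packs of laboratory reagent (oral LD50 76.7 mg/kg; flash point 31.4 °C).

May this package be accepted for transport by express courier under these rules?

The lighter fluid has flash point 21.7 °C, which is < 27 °C, so it is Category FL (Flammable Liquid).
Oral LD50 76.7 mg/kg meets the Category TX criterion (Toxic), so the laboratory reagent is Category TX.
Category TX quantity: three 0.2 oz packs = 17.04 g.
17.04 g is within the express courier limit of 20 g for Category TX.
Category FL quantity: one 1.9 fl oz container = 56.24 mL.
56.24 mL ≤ 100 mL (express courier limit, Category FL) — within limit.
Category TX and Category FL may not share an outer package.

No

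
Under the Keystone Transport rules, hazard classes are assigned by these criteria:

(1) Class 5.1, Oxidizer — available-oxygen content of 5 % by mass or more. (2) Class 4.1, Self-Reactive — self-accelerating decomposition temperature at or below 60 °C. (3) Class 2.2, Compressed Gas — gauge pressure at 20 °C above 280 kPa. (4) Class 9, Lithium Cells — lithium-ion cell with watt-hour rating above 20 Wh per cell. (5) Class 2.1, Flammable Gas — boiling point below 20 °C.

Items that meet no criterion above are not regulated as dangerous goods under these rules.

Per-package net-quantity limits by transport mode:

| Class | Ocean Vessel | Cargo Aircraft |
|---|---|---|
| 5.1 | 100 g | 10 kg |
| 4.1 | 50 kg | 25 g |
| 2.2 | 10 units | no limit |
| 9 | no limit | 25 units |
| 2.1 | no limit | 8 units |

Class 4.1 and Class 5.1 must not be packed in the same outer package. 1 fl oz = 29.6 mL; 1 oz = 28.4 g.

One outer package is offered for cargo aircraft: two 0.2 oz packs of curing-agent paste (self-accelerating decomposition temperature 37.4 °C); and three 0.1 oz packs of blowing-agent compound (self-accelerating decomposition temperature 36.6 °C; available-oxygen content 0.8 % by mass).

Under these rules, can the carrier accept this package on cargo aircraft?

Yes

Self-accelerating decomposition temperature 37.4 °C meets the Class 4.1 criterion (Self-Reactive), so the curing-agent paste is Class 4.1.
With self-accelerating decomposition temperature 36.6 °C (≤ 60 °C), the blowing-agent compound falls in Class 4.1.
Total Class 4.1: (two 0.2 oz packs = 11.36 g) + (three 0.1 oz packs = 8.52 g) = 19.88 g.
19.88 g ≤ 25 g (cargo aircraft limit, Class 4.1) — within limit.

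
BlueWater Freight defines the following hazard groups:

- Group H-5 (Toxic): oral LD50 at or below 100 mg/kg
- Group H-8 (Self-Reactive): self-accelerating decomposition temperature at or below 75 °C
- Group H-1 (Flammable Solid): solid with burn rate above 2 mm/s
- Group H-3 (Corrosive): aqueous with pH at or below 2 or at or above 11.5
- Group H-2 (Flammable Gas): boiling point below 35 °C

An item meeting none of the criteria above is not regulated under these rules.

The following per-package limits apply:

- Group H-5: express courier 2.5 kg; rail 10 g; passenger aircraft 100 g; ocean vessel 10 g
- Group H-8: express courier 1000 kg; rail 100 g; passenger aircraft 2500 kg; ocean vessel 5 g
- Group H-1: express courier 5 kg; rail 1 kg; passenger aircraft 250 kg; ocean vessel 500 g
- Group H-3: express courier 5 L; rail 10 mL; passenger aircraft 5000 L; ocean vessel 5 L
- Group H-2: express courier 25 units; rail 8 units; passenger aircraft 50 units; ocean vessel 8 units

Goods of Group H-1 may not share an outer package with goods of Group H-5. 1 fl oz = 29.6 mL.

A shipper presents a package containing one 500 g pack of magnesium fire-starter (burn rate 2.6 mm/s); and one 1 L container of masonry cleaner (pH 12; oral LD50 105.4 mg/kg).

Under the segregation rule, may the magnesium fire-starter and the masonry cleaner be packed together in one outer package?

With burn rate 2.6 mm/s (> 2 mm/s), the magnesium fire-starter falls in Group H-1.
With pH 12 (≥ 11.5), the masonry cleaner falls in Group H-3.
No segregation rule bars Group H-1 with Group H-3.

Yes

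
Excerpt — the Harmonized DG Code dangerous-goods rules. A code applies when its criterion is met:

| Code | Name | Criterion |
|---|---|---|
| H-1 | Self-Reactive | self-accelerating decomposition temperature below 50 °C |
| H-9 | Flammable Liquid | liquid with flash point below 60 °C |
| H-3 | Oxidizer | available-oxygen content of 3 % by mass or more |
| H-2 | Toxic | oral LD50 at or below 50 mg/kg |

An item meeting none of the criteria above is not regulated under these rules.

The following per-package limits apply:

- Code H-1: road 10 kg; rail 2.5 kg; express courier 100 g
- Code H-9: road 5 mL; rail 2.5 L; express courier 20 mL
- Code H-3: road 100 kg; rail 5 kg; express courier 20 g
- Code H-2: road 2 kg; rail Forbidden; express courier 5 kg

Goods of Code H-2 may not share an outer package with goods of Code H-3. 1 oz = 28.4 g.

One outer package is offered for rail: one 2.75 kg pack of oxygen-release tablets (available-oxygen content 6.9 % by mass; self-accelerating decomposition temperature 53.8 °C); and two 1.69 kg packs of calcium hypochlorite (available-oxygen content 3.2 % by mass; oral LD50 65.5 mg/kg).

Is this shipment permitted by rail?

No

Available-oxygen content 6.9 % by mass meets the Code H-3 criterion (Oxidizer), so the oxygen-release tablets are Code H-3.
With available-oxygen content 3.2 % by mass (≥ 3 % by mass), the calcium hypochlorite falls in Code H-3.
Total Code H-3: 2.75 kg + (two 1.69 kg packs = 3.38 kg) = 6.13 kg.
6.13 kg exceeds the rail limit of 5 kg for Code H-3.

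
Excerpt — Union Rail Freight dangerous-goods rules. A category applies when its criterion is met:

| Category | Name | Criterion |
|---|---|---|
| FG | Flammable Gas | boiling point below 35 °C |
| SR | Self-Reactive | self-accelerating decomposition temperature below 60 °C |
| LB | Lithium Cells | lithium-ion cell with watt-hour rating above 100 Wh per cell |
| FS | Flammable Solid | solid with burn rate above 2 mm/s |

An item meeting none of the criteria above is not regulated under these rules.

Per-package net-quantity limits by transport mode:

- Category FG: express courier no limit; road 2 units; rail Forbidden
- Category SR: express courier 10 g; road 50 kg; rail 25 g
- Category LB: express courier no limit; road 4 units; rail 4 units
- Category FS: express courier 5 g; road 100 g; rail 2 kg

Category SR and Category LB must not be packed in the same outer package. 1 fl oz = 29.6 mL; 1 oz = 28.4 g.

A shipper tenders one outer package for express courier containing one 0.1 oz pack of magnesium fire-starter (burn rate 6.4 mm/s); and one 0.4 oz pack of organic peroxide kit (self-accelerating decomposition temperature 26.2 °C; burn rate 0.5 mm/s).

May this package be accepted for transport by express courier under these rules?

No

Magnesium fire-starter: burn rate 6.4 mm/s > 2 mm/s → Category FS (Flammable Solid).
Self-accelerating decomposition temperature 26.2 °C meets the Category SR criterion (Self-Reactive), so the organic peroxide kit is Category SR.
Category SR quantity: one 0.4 oz pack = 11.36 g.
11.36 g exceeds the express courier limit of 10 g for Category SR.
Category FS quantity: one 0.1 oz pack = 2.84 g.
2.84 g ≤ 5 g (express courier limit, Category FS) — within limit.
The segregation rule (Category SR with Category LB) does not apply to Category SR with Category FS.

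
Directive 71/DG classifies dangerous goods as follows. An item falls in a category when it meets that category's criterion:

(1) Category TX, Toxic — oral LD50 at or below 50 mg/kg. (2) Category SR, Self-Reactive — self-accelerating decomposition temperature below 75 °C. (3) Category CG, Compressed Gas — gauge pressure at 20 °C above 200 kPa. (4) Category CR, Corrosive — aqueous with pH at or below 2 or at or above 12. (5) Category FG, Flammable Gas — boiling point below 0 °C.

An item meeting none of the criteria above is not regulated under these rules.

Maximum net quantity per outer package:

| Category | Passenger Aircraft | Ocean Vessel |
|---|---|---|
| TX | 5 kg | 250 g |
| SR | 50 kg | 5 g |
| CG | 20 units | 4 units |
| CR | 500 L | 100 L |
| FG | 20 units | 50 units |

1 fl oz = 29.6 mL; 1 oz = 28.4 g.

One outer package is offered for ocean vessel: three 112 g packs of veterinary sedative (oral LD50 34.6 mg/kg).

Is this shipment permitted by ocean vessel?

No

With oral LD50 34.6 mg/kg (≤ 50 mg/kg), the veterinary sedative falls in Category TX.
Category TX quantity: three 112 g packs = 336 g.
That exceeds the Category TX ocean vessel limit of 250 g.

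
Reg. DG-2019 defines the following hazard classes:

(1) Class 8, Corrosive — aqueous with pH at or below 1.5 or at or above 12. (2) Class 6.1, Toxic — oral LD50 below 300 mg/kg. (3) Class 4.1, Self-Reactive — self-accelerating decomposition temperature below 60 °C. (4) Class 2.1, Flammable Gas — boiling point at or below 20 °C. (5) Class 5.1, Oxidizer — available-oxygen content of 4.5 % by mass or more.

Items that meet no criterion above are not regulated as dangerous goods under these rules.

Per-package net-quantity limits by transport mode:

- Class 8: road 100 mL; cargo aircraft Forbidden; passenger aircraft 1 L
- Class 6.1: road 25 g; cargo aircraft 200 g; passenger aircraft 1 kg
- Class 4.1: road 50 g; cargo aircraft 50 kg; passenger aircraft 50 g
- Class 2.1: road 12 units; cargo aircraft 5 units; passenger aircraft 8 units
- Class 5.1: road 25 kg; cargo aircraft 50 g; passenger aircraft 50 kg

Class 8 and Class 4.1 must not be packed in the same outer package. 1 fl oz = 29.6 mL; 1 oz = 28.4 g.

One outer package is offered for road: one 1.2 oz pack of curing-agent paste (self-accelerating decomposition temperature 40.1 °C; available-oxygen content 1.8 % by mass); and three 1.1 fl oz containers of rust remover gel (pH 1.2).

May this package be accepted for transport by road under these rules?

Self-accelerating decomposition temperature 40.1 °C meets the Class 4.1 criterion (Self-Reactive), so the curing-agent paste is Class 4.1.
pH 1.2 meets the Class 8 criterion (Corrosive), so the rust remover gel is Class 8.
Class 8 quantity: three 1.1 fl oz containers = 97.68 mL.
97.68 mL ≤ 100 mL (road limit, Class 8) — within limit.
Class 4.1 quantity: one 1.2 oz pack = 34.08 g.
That is within the Class 4.1 road limit of 50 g.
Class 8 and Class 4.1 may not share an outer package.

No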